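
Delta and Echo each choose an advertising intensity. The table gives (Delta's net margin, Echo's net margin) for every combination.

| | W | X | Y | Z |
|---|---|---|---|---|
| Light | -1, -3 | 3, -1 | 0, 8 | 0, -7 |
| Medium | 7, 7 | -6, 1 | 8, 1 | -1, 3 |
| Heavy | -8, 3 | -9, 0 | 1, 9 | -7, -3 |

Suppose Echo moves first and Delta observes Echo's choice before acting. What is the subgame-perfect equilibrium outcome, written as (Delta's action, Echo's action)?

Backward induction with Echo moving first.
- W → Delta plays Medium (best of -1, 7, -8); Echo gets 7.
- X → Delta plays Light (best of 3, -6, -9); Echo gets -1.
- Y → Delta plays Medium (best of 0, 8, 1); Echo gets 1.
- Z → Delta plays Light (best of 0, -1, -7); Echo gets -7.
Among 7, -1, 1, -7, the best is 7 at W. Subgame-perfect outcome: (Medium, W) with payoffs (7, 7).

(Medium, W)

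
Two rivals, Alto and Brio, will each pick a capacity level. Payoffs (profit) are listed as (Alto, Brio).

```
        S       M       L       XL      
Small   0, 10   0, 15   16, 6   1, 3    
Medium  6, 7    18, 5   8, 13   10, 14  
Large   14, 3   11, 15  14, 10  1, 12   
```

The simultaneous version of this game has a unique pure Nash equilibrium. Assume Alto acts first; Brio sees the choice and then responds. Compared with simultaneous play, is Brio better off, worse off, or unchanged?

Work backward from Brio's decision.
- Small: BR = M, leader payoff 0.
- Medium: BR = XL, leader payoff 10.
- Large: BR = M, leader payoff 11.
Alto's induced payoffs are 0, 10, 11, so Alto commits to Large. Subgame-perfect outcome: (Large, M) with payoffs (11, 15).
Under simultaneous play:
Alto's best replies: S→Large; M→Medium; L→Small; XL→Medium.
Brio's best replies: Small→M; Medium→XL; Large→M.
The unique mutual best reply is (Medium, XL), giving (10, 14).
Brio earns 15 sequentially versus 14 at the Nash outcome: better off.

better off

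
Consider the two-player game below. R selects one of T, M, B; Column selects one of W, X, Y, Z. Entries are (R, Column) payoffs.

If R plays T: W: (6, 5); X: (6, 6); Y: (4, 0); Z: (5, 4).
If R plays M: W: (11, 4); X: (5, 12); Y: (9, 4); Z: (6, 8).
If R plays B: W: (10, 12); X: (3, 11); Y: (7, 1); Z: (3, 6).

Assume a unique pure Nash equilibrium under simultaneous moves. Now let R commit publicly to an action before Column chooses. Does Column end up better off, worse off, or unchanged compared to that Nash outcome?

Solve by backward induction (R leads).
- T: BR = X, leader payoff 6.
- M: BR = X, leader payoff 5.
- B: BR = W, leader payoff 10.
Among 6, 5, 10, the best is 10 at B. Subgame-perfect outcome: (B, W) with payoffs (10, 12).
Under simultaneous play:
R's best replies: W→M; X→T; Y→M; Z→M.
Column's best replies: T→X; M→X; B→W.
Only (T, X) has each player best-responding; Nash payoffs (6, 6).
Column earns 12 sequentially versus 6 at the Nash outcome: better off.

better off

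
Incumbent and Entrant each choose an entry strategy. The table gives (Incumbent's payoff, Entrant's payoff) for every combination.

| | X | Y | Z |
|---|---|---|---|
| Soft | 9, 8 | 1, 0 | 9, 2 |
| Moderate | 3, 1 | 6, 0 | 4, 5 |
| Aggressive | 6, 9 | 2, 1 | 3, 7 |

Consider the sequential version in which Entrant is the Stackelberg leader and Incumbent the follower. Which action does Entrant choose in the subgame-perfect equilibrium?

X

Incumbent best-responds to each possible Entrant move:
- X → Incumbent plays Soft (best of 9, 3, 6); Entrant gets 8.
- Y → Incumbent plays Moderate (best of 1, 6, 2); Entrant gets 0.
- Z → Incumbent plays Soft (best of 9, 4, 3); Entrant gets 2.
Among 8, 0, 2, the best is 8 at X. Subgame-perfect outcome: (Soft, X) with payoffs (9, 8).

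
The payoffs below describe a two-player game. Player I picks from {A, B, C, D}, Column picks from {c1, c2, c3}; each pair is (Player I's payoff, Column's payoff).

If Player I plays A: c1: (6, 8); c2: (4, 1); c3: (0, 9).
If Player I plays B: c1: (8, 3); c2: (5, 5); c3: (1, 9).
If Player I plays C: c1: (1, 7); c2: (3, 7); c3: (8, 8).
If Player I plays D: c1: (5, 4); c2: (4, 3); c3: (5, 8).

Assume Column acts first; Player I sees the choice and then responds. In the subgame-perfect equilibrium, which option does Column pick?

Work backward from Player I's decision.
- c1: Player I compares 6, 8, 1, 5 and picks B; Column would get 3.
- c2: Player I compares 4, 5, 3, 4 and picks B; Column would get 5.
- c3: Player I compares 0, 1, 8, 5 and picks C; Column would get 8.
Column's induced payoffs are 3, 5, 8, so Column commits to c3. Subgame-perfect outcome: (C, c3) with payoffs (8, 8).

c3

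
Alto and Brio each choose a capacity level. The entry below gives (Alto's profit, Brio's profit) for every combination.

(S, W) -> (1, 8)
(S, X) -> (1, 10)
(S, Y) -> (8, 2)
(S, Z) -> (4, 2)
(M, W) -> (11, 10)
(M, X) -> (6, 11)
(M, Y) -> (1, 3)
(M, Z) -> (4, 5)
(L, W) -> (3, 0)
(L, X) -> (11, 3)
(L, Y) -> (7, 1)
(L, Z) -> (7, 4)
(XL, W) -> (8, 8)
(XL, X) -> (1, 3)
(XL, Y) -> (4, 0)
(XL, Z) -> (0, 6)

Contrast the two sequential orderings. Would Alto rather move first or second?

If Alto leads: Brio's best replies are S→X, M→X, L→Z, XL→W; Alto's induced payoffs 1, 6, 7, 8; outcome (XL, W), payoffs (8, 8).
If Brio leads: Alto's best replies are W→M, X→L, Y→S, Z→L; Brio's induced payoffs 10, 3, 2, 4; outcome (M, W), payoffs (11, 10).
Alto gets 8 moving first and 11 moving second, so Alto prefers to move second.

second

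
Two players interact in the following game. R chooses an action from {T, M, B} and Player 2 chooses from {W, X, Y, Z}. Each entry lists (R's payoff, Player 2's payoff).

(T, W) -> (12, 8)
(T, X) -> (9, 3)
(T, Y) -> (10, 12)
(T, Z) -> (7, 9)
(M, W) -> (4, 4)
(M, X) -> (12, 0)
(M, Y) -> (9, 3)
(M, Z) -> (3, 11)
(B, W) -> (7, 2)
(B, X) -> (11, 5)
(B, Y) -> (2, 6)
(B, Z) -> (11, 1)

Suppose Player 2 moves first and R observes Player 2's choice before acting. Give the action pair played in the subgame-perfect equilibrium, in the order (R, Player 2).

R best-responds to each possible Player 2 move:
- W: BR = T, leader payoff 8.
- X: BR = M, leader payoff 0.
- Y: BR = T, leader payoff 12.
- Z: BR = B, leader payoff 1.
Maximizing over 8, 0, 12, 1, Player 2 chooses Y. Subgame-perfect outcome: (T, Y) with payoffs (10, 12).

(T, Y)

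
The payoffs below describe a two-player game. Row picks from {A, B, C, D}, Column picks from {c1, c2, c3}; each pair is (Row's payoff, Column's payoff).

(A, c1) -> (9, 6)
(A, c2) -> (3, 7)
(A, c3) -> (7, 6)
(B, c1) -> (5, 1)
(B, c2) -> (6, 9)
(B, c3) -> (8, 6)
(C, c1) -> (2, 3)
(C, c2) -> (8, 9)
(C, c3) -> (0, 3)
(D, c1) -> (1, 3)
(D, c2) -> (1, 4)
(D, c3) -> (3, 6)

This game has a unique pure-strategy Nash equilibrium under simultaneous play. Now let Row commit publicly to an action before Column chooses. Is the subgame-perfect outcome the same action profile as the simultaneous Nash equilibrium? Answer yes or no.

yes

Solve by backward induction (Row leads).
- A: BR = c2, leader payoff 3.
- B: BR = c2, leader payoff 6.
- C: BR = c2, leader payoff 8.
- D: BR = c3, leader payoff 3.
Among 3, 6, 8, 3, the best is 8 at C. Subgame-perfect outcome: (C, c2) with payoffs (8, 9).
Now find the simultaneous Nash equilibrium.
Row's best replies: c1→A; c2→C; c3→B.
Column's best replies: A→c2; B→c2; C→c2; D→c3.
The unique mutual best reply is (C, c2), giving (8, 9).
Sequential outcome (C, c2) coincides with the Nash profile (C, c2).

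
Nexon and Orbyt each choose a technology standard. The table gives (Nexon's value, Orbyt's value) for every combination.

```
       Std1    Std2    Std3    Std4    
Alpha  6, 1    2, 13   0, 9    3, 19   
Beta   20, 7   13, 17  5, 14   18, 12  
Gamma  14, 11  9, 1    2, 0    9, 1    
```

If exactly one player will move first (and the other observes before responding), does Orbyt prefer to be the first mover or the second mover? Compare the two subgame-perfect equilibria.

If Nexon leads: Orbyt's best replies are Alpha→Std4, Beta→Std2, Gamma→Std1; Nexon's induced payoffs 3, 13, 14; outcome (Gamma, Std1), payoffs (14, 11).
If Orbyt leads: Nexon's best replies are Std1→Beta, Std2→Beta, Std3→Beta, Std4→Beta; Orbyt's induced payoffs 7, 17, 14, 12; outcome (Beta, Std2), payoffs (13, 17).
Orbyt gets 17 moving first and 11 moving second, so Orbyt prefers to move first.

first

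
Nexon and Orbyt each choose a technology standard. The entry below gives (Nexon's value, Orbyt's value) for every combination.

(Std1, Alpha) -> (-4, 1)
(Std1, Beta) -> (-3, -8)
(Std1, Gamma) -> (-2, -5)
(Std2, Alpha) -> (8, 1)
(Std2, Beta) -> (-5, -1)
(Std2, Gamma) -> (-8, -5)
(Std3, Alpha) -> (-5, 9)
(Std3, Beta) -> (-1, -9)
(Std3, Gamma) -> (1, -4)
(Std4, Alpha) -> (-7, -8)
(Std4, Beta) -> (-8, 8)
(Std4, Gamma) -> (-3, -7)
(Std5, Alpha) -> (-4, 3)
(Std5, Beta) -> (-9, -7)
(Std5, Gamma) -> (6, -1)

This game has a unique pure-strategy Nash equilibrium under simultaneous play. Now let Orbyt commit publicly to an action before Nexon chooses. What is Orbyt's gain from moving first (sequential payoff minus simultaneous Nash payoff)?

Solve by backward induction (Orbyt leads).
- Alpha → Nexon plays Std2 (best of -4, 8, -5, -7, -4); Orbyt gets 1.
- Beta → Nexon plays Std3 (best of -3, -5, -1, -8, -9); Orbyt gets -9.
- Gamma → Nexon plays Std5 (best of -2, -8, 1, -3, 6); Orbyt gets -1.
Among 1, -9, -1, the best is 1 at Alpha. Subgame-perfect outcome: (Std2, Alpha) with payoffs (8, 1).
Under simultaneous play:
Nexon's best replies: Alpha→Std2; Beta→Std3; Gamma→Std5.
Orbyt's best replies: Std1→Alpha; Std2→Alpha; Std3→Alpha; Std4→Beta; Std5→Alpha.
Only (Std2, Alpha) has each player best-responding; Nash payoffs (8, 1).
Orbyt's commitment gain: 1 − 1 = 0.

0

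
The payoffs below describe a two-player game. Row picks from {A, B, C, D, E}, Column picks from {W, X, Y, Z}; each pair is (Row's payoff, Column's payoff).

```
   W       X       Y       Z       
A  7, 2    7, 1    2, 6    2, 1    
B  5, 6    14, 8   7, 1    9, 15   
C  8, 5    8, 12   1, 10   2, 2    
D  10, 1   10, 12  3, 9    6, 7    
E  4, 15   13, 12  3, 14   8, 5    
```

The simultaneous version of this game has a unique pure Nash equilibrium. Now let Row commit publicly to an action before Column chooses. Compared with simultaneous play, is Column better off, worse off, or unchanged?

worse off

Work backward from Column's decision.
- A: BR = Y, leader payoff 2.
- B: BR = Z, leader payoff 9.
- C: BR = X, leader payoff 8.
- D: BR = X, leader payoff 10.
- E: BR = W, leader payoff 4.
Row's induced payoffs are 2, 9, 8, 10, 4, so Row commits to D. Subgame-perfect outcome: (D, X) with payoffs (10, 12).
Under simultaneous play:
Row's best replies: W→D; X→B; Y→B; Z→B.
Column's best replies: A→Y; B→Z; C→X; D→X; E→W.
The unique mutual best reply is (B, Z), giving (9, 15).
Column earns 12 sequentially versus 15 at the Nash outcome: worse off.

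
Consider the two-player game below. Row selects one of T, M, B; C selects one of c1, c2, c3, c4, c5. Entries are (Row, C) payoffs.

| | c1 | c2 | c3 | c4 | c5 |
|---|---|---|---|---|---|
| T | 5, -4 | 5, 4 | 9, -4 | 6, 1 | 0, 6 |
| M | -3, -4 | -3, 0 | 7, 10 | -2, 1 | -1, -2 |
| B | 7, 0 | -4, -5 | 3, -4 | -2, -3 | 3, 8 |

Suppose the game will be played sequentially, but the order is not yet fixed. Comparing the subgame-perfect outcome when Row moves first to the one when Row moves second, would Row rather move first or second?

If Row leads: C's best replies are T→c5, M→c3, B→c5; Row's induced payoffs 0, 7, 3; outcome (M, c3), payoffs (7, 10).
If C leads: Row's best replies are c1→B, c2→T, c3→T, c4→T, c5→B; C's induced payoffs 0, 4, -4, 1, 8; outcome (B, c5), payoffs (3, 8).
Row gets 7 moving first and 3 moving second, so Row prefers to move first.

first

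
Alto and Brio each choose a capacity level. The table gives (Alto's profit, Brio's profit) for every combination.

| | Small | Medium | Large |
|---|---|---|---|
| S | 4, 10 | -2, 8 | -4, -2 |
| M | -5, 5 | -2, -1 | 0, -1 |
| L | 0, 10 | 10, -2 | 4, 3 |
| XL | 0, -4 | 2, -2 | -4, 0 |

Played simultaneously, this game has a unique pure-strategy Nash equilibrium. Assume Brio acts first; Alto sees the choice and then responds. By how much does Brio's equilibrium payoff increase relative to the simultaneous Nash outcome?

Work backward from Alto's decision.
- Small: BR = S, leader payoff 10.
- Medium: BR = L, leader payoff -2.
- Large: BR = L, leader payoff 3.
Among 10, -2, 3, the best is 10 at Small. Subgame-perfect outcome: (S, Small) with payoffs (4, 10).
Under simultaneous play:
Alto's best replies: Small→S; Medium→L; Large→L.
Brio's best replies: S→Small; M→Small; L→Small; XL→Large.
Only (S, Small) has each player best-responding; Nash payoffs (4, 10).
Brio's commitment gain: 10 − 10 = 0.

0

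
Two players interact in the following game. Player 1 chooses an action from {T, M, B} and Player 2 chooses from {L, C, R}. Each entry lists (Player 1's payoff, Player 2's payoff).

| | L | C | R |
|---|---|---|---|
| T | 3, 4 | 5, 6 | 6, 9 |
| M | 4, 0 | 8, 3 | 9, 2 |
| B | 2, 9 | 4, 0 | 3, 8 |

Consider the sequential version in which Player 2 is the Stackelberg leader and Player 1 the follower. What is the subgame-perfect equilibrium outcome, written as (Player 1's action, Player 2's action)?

Backward induction with Player 2 moving first.
- L: Player 1 compares 3, 4, 2 and picks M; Player 2 would get 0.
- C: Player 1 compares 5, 8, 4 and picks M; Player 2 would get 3.
- R: Player 1 compares 6, 9, 3 and picks M; Player 2 would get 2.
Maximizing over 0, 3, 2, Player 2 chooses C. Subgame-perfect outcome: (M, C) with payoffs (8, 3).

(M, C)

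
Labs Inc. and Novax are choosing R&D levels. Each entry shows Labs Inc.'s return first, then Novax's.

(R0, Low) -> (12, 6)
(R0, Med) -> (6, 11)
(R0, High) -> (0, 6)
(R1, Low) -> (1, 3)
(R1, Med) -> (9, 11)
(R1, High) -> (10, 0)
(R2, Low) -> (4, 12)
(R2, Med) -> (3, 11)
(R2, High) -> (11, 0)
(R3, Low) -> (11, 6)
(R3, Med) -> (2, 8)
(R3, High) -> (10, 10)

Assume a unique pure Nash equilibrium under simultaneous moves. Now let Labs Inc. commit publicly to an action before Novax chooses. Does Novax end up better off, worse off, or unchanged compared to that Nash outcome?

worse off

Novax best-responds to each possible Labs Inc. move:
- R0: Novax compares 6, 11, 6 and picks Med; Labs Inc. would get 6.
- R1: Novax compares 3, 11, 0 and picks Med; Labs Inc. would get 9.
- R2: Novax compares 12, 11, 0 and picks Low; Labs Inc. would get 4.
- R3: Novax compares 6, 8, 10 and picks High; Labs Inc. would get 10.
Labs Inc.'s induced payoffs are 6, 9, 4, 10, so Labs Inc. commits to R3. Subgame-perfect outcome: (R3, High) with payoffs (10, 10).
For the simultaneous game, intersect best replies.
Labs Inc.'s best replies: Low→R0; Med→R1; High→R2.
Novax's best replies: R0→Med; R1→Med; R2→Low; R3→High.
Only (R1, Med) has each player best-responding; Nash payoffs (9, 11).
Novax earns 10 sequentially versus 11 at the Nash outcome: worse off.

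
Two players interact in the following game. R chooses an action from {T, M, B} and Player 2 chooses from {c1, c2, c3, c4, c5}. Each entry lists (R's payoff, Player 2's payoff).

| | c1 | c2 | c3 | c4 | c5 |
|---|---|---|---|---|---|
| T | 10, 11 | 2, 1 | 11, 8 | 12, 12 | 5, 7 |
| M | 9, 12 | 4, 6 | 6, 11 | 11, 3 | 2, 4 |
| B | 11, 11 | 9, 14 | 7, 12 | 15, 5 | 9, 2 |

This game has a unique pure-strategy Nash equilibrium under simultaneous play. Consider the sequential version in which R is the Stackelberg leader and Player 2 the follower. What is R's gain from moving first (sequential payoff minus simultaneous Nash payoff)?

3

Player 2 best-responds to each possible R move:
- T: BR = c4, leader payoff 12.
- M: BR = c1, leader payoff 9.
- B: BR = c2, leader payoff 9.
Maximizing over 12, 9, 9, R chooses T. Subgame-perfect outcome: (T, c4) with payoffs (12, 12).
Now find the simultaneous Nash equilibrium.
R's best replies: c1→B; c2→B; c3→T; c4→B; c5→B.
Player 2's best replies: T→c4; M→c1; B→c2.
Only (B, c2) has each player best-responding; Nash payoffs (9, 14).
R's commitment gain: 12 − 9 = 3.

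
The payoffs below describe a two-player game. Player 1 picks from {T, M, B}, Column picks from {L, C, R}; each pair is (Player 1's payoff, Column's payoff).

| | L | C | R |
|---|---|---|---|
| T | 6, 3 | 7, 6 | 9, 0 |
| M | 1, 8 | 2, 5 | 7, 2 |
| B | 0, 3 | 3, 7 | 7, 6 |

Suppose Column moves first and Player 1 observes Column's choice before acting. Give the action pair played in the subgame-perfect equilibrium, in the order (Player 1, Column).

Backward induction with Column moving first.
- L: BR = T, leader payoff 3.
- C: BR = T, leader payoff 6.
- R: BR = T, leader payoff 0.
Maximizing over 3, 6, 0, Column chooses C. Subgame-perfect outcome: (T, C) with payoffs (7, 6).

(T, C)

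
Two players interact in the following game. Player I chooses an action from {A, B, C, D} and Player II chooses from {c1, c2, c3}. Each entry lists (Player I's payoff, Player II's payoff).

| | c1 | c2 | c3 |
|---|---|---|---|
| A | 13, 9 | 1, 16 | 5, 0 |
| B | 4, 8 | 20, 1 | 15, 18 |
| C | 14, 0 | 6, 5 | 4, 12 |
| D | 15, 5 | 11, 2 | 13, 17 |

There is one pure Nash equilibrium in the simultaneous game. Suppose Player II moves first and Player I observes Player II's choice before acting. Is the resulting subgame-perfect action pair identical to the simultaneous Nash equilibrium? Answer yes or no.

Player I best-responds to each possible Player II move:
- c1: BR = D, leader payoff 5.
- c2: BR = B, leader payoff 1.
- c3: BR = B, leader payoff 18.
Among 5, 1, 18, the best is 18 at c3. Subgame-perfect outcome: (B, c3) with payoffs (15, 18).
Under simultaneous play:
Player I's best replies: c1→D; c2→B; c3→B.
Player II's best replies: A→c2; B→c3; C→c3; D→c3.
Only (B, c3) has each player best-responding; Nash payoffs (15, 18).
Sequential outcome (B, c3) coincides with the Nash profile (B, c3).

yes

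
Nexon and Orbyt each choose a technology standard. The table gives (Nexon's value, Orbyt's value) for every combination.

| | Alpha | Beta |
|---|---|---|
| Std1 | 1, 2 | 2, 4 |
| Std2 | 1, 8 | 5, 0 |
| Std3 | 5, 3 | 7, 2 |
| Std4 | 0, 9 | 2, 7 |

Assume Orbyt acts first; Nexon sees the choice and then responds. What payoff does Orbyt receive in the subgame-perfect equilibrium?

Backward induction with Orbyt moving first.
- Alpha → Nexon plays Std3 (best of 1, 1, 5, 0); Orbyt gets 3.
- Beta → Nexon plays Std3 (best of 2, 5, 7, 2); Orbyt gets 2.
Among 3, 2, the best is 3 at Alpha. Subgame-perfect outcome: (Std3, Alpha) with payoffs (5, 3).

3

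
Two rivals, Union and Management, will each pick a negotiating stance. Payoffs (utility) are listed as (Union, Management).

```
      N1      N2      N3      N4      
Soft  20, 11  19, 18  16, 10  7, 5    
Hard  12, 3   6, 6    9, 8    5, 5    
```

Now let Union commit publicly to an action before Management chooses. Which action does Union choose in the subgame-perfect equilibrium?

Solve by backward induction (Union leads).
- Soft: Management compares 11, 18, 10, 5 and picks N2; Union would get 19.
- Hard: Management compares 3, 6, 8, 5 and picks N3; Union would get 9.
Union's induced payoffs are 19, 9, so Union commits to Soft. Subgame-perfect outcome: (Soft, N2) with payoffs (19, 18).

Soft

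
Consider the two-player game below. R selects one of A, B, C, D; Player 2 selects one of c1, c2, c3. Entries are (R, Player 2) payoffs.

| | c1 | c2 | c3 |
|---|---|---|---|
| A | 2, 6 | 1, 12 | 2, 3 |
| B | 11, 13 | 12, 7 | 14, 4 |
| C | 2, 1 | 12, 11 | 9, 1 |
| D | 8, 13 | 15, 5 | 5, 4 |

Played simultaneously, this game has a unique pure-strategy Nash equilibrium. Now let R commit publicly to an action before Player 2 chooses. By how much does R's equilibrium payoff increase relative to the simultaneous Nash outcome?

Player 2 best-responds to each possible R move:
- A → Player 2 plays c2 (best of 6, 12, 3); R gets 1.
- B → Player 2 plays c1 (best of 13, 7, 4); R gets 11.
- C → Player 2 plays c2 (best of 1, 11, 1); R gets 12.
- D → Player 2 plays c1 (best of 13, 5, 4); R gets 8.
R's induced payoffs are 1, 11, 12, 8, so R commits to C. Subgame-perfect outcome: (C, c2) with payoffs (12, 11).
Under simultaneous play:
R's best replies: c1→B; c2→D; c3→B.
Player 2's best replies: A→c2; B→c1; C→c2; D→c1.
The unique mutual best reply is (B, c1), giving (11, 13).
R's commitment gain: 12 − 11 = 1.

1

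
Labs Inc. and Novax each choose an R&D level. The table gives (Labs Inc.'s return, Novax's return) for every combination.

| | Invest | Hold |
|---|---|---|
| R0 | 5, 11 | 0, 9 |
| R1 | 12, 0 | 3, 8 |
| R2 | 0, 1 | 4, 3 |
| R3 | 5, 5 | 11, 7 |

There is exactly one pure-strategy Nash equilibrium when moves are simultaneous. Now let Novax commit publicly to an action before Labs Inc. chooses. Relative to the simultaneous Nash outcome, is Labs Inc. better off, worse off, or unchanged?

unchanged

Labs Inc. best-responds to each possible Novax move:
- Invest: BR = R1, leader payoff 0.
- Hold: BR = R3, leader payoff 7.
Novax's induced payoffs are 0, 7, so Novax commits to Hold. Subgame-perfect outcome: (R3, Hold) with payoffs (11, 7).
For the simultaneous game, intersect best replies.
Labs Inc.'s best replies: Invest→R1; Hold→R3.
Novax's best replies: R0→Invest; R1→Hold; R2→Hold; R3→Hold.
The unique mutual best reply is (R3, Hold), giving (11, 7).
Labs Inc. earns 11 sequentially versus 11 at the Nash outcome: unchanged.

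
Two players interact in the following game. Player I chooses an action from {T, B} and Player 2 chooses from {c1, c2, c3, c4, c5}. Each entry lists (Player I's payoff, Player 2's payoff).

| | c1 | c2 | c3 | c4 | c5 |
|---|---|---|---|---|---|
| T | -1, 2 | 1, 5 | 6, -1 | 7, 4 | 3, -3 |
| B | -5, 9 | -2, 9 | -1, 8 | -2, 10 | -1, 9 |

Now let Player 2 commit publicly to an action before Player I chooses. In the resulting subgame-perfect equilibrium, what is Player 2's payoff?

5

Work backward from Player I's decision.
- c1: Player I compares -1, -5 and picks T; Player 2 would get 2.
- c2: Player I compares 1, -2 and picks T; Player 2 would get 5.
- c3: Player I compares 6, -1 and picks T; Player 2 would get -1.
- c4: Player I compares 7, -2 and picks T; Player 2 would get 4.
- c5: Player I compares 3, -1 and picks T; Player 2 would get -3.
Maximizing over 2, 5, -1, 4, -3, Player 2 chooses c2. Subgame-perfect outcome: (T, c2) with payoffs (1, 5).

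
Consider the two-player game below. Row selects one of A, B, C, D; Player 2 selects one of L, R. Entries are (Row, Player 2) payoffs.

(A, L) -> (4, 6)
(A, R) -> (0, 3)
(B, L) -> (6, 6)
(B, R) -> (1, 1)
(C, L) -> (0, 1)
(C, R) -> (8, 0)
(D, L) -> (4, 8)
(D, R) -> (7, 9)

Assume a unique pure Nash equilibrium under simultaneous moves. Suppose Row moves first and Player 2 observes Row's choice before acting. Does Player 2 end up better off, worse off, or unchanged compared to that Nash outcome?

better off

Work backward from Player 2's decision.
- A → Player 2 plays L (best of 6, 3); Row gets 4.
- B → Player 2 plays L (best of 6, 1); Row gets 6.
- C → Player 2 plays L (best of 1, 0); Row gets 0.
- D → Player 2 plays R (best of 8, 9); Row gets 7.
Row's induced payoffs are 4, 6, 0, 7, so Row commits to D. Subgame-perfect outcome: (D, R) with payoffs (7, 9).
Under simultaneous play:
Row's best replies: L→B; R→C.
Player 2's best replies: A→L; B→L; C→L; D→R.
The unique mutual best reply is (B, L), giving (6, 6).
Player 2 earns 9 sequentially versus 6 at the Nash outcome: better off.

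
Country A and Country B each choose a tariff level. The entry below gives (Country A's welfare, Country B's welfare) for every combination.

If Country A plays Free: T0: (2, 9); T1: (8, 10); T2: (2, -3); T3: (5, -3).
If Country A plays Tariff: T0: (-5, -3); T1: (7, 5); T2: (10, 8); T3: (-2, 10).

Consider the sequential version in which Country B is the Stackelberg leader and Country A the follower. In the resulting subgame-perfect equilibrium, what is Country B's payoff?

Country A best-responds to each possible Country B move:
- T0: Country A compares 2, -5 and picks Free; Country B would get 9.
- T1: Country A compares 8, 7 and picks Free; Country B would get 10.
- T2: Country A compares 2, 10 and picks Tariff; Country B would get 8.
- T3: Country A compares 5, -2 and picks Free; Country B would get -3.
Country B's induced payoffs are 9, 10, 8, -3, so Country B commits to T1. Subgame-perfect outcome: (Free, T1) with payoffs (8, 10).

10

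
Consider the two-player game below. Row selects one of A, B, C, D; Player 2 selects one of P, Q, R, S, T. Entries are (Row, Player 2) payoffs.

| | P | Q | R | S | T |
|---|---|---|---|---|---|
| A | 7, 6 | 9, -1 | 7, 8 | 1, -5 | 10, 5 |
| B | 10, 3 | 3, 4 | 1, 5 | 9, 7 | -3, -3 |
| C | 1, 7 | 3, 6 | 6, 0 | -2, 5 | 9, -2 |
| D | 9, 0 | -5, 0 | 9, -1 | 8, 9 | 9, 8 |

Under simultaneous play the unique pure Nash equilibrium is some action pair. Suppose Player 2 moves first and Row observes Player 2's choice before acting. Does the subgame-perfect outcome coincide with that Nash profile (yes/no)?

Solve by backward induction (Player 2 leads).
- P: Row compares 7, 10, 1, 9 and picks B; Player 2 would get 3.
- Q: Row compares 9, 3, 3, -5 and picks A; Player 2 would get -1.
- R: Row compares 7, 1, 6, 9 and picks D; Player 2 would get -1.
- S: Row compares 1, 9, -2, 8 and picks B; Player 2 would get 7.
- T: Row compares 10, -3, 9, 9 and picks A; Player 2 would get 5.
Among 3, -1, -1, 7, 5, the best is 7 at S. Subgame-perfect outcome: (B, S) with payoffs (9, 7).
Now find the simultaneous Nash equilibrium.
Row's best replies: P→B; Q→A; R→D; S→B; T→A.
Player 2's best replies: A→R; B→S; C→P; D→S.
Only (B, S) has each player best-responding; Nash payoffs (9, 7).
Sequential outcome (B, S) coincides with the Nash profile (B, S).

yes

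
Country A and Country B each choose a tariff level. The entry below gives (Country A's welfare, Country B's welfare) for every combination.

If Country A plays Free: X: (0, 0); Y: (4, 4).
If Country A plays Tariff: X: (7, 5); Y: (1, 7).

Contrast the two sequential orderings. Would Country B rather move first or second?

If Country A leads: Country B's best replies are Free→Y, Tariff→Y; Country A's induced payoffs 4, 1; outcome (Free, Y), payoffs (4, 4).
If Country B leads: Country A's best replies are X→Tariff, Y→Free; Country B's induced payoffs 5, 4; outcome (Tariff, X), payoffs (7, 5).
Country B gets 5 moving first and 4 moving second, so Country B prefers to move first.

first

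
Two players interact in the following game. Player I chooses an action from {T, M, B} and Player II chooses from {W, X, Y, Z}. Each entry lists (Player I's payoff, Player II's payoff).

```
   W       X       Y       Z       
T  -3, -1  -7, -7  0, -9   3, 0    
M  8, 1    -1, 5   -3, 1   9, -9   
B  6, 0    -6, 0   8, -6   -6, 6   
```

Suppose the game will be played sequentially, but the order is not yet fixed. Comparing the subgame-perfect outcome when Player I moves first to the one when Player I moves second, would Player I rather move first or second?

If Player I leads: Player II's best replies are T→Z, M→X, B→Z; Player I's induced payoffs 3, -1, -6; outcome (T, Z), payoffs (3, 0).
If Player II leads: Player I's best replies are W→M, X→M, Y→B, Z→M; Player II's induced payoffs 1, 5, -6, -9; outcome (M, X), payoffs (-1, 5).
Player I gets 3 moving first and -1 moving second, so Player I prefers to move first.

first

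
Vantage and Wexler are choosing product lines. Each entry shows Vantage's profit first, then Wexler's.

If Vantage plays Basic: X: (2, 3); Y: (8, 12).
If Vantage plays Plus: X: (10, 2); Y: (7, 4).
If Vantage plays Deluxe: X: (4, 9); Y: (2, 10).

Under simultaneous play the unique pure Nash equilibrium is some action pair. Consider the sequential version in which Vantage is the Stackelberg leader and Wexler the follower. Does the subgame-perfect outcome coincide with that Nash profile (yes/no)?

Work backward from Wexler's decision.
- Basic: Wexler compares 3, 12 and picks Y; Vantage would get 8.
- Plus: Wexler compares 2, 4 and picks Y; Vantage would get 7.
- Deluxe: Wexler compares 9, 10 and picks Y; Vantage would get 2.
Vantage's induced payoffs are 8, 7, 2, so Vantage commits to Basic. Subgame-perfect outcome: (Basic, Y) with payoffs (8, 12).
Now find the simultaneous Nash equilibrium.
Vantage's best replies: X→Plus; Y→Basic.
Wexler's best replies: Basic→Y; Plus→Y; Deluxe→Y.
The unique mutual best reply is (Basic, Y), giving (8, 12).
Sequential outcome (Basic, Y) coincides with the Nash profile (Basic, Y).

yes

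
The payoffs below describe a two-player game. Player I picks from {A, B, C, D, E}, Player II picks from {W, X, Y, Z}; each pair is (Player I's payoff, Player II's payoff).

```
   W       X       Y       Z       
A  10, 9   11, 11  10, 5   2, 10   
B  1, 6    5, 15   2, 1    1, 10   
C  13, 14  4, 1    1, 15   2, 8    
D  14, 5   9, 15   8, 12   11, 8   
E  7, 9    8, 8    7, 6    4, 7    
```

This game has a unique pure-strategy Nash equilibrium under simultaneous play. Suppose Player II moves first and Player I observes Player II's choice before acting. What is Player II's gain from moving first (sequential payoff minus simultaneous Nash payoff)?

0

Backward induction with Player II moving first.
- W: BR = D, leader payoff 5.
- X: BR = A, leader payoff 11.
- Y: BR = A, leader payoff 5.
- Z: BR = D, leader payoff 8.
Maximizing over 5, 11, 5, 8, Player II chooses X. Subgame-perfect outcome: (A, X) with payoffs (11, 11).
Now find the simultaneous Nash equilibrium.
Player I's best replies: W→D; X→A; Y→A; Z→D.
Player II's best replies: A→X; B→X; C→Y; D→X; E→W.
The unique mutual best reply is (A, X), giving (11, 11).
Player II's commitment gain: 11 − 11 = 0.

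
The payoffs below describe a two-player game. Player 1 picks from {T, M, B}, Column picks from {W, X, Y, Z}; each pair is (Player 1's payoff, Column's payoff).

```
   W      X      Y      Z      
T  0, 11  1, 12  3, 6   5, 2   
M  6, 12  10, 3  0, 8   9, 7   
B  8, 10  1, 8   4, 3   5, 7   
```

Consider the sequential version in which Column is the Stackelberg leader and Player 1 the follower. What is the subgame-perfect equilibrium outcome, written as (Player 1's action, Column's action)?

Backward induction with Column moving first.
- W → Player 1 plays B (best of 0, 6, 8); Column gets 10.
- X → Player 1 plays M (best of 1, 10, 1); Column gets 3.
- Y → Player 1 plays B (best of 3, 0, 4); Column gets 3.
- Z → Player 1 plays M (best of 5, 9, 5); Column gets 7.
Maximizing over 10, 3, 3, 7, Column chooses W. Subgame-perfect outcome: (B, W) with payoffs (8, 10).

(B, W)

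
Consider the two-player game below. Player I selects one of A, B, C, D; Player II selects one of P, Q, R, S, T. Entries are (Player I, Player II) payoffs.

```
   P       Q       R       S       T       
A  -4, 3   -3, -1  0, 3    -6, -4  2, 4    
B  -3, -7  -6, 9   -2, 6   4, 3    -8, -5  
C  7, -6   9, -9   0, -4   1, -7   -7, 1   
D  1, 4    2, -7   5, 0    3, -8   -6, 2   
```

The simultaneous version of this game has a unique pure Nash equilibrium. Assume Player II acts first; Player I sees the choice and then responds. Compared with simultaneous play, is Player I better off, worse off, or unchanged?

unchanged

Solve by backward induction (Player II leads).
- P: Player I compares -4, -3, 7, 1 and picks C; Player II would get -6.
- Q: Player I compares -3, -6, 9, 2 and picks C; Player II would get -9.
- R: Player I compares 0, -2, 0, 5 and picks D; Player II would get 0.
- S: Player I compares -6, 4, 1, 3 and picks B; Player II would get 3.
- T: Player I compares 2, -8, -7, -6 and picks A; Player II would get 4.
Among -6, -9, 0, 3, 4, the best is 4 at T. Subgame-perfect outcome: (A, T) with payoffs (2, 4).
Under simultaneous play:
Player I's best replies: P→C; Q→C; R→D; S→B; T→A.
Player II's best replies: A→T; B→Q; C→T; D→P.
The unique mutual best reply is (A, T), giving (2, 4).
Player I earns 2 sequentially versus 2 at the Nash outcome: unchanged.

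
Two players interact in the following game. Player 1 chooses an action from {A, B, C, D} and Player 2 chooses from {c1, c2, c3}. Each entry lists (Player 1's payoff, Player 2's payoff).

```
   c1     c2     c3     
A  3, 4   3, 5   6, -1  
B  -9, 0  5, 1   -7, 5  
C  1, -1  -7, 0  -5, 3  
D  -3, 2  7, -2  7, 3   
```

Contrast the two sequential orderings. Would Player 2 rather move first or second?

first

If Player 1 leads: Player 2's best replies are A→c2, B→c3, C→c3, D→c3; Player 1's induced payoffs 3, -7, -5, 7; outcome (D, c3), payoffs (7, 3).
If Player 2 leads: Player 1's best replies are c1→A, c2→D, c3→D; Player 2's induced payoffs 4, -2, 3; outcome (A, c1), payoffs (3, 4).
Player 2 gets 4 moving first and 3 moving second, so Player 2 prefers to move first.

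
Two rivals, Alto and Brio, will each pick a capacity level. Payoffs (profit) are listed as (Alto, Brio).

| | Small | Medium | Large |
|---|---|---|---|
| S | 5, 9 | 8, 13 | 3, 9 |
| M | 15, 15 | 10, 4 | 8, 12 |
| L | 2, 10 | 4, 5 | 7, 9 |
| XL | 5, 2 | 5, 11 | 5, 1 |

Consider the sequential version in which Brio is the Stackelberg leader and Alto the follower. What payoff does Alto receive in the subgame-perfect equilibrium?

15

Alto best-responds to each possible Brio move:
- Small: BR = M, leader payoff 15.
- Medium: BR = M, leader payoff 4.
- Large: BR = M, leader payoff 12.
Among 15, 4, 12, the best is 15 at Small. Subgame-perfect outcome: (M, Small) with payoffs (15, 15).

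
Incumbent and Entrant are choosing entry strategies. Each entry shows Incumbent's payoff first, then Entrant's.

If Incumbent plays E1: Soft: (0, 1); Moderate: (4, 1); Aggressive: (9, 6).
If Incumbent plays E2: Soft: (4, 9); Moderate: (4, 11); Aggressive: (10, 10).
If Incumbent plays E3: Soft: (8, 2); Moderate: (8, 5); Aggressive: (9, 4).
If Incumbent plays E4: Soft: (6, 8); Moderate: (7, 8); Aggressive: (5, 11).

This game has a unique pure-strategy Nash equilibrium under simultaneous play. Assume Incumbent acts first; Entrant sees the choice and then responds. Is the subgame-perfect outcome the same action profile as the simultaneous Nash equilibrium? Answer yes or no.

Backward induction with Incumbent moving first.
- E1: BR = Aggressive, leader payoff 9.
- E2: BR = Moderate, leader payoff 4.
- E3: BR = Moderate, leader payoff 8.
- E4: BR = Aggressive, leader payoff 5.
Among 9, 4, 8, 5, the best is 9 at E1. Subgame-perfect outcome: (E1, Aggressive) with payoffs (9, 6).
Under simultaneous play:
Incumbent's best replies: Soft→E3; Moderate→E3; Aggressive→E2.
Entrant's best replies: E1→Aggressive; E2→Moderate; E3→Moderate; E4→Aggressive.
The unique mutual best reply is (E3, Moderate), giving (8, 5).
Sequential outcome (E1, Aggressive) differs from the Nash profile (E3, Moderate).

no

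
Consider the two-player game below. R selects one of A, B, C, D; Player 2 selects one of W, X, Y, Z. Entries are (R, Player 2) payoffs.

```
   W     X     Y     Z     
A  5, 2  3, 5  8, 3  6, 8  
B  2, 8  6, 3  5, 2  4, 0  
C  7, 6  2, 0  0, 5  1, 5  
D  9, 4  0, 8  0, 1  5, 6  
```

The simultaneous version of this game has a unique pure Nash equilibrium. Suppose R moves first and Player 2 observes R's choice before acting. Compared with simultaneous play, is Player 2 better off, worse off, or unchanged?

worse off

Solve by backward induction (R leads).
- A: BR = Z, leader payoff 6.
- B: BR = W, leader payoff 2.
- C: BR = W, leader payoff 7.
- D: BR = X, leader payoff 0.
Among 6, 2, 7, 0, the best is 7 at C. Subgame-perfect outcome: (C, W) with payoffs (7, 6).
For the simultaneous game, intersect best replies.
R's best replies: W→D; X→B; Y→A; Z→A.
Player 2's best replies: A→Z; B→W; C→W; D→X.
The unique mutual best reply is (A, Z), giving (6, 8).
Player 2 earns 6 sequentially versus 8 at the Nash outcome: worse off.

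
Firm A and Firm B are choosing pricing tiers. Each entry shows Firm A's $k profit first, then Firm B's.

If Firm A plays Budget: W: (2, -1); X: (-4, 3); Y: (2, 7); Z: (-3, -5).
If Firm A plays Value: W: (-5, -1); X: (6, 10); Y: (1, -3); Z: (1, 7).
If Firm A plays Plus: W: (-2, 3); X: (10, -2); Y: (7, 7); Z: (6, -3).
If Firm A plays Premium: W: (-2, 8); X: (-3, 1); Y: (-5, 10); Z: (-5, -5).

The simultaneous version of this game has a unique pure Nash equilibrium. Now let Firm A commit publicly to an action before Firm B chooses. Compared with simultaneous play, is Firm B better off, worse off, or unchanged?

Firm B best-responds to each possible Firm A move:
- Budget: Firm B compares -1, 3, 7, -5 and picks Y; Firm A would get 2.
- Value: Firm B compares -1, 10, -3, 7 and picks X; Firm A would get 6.
- Plus: Firm B compares 3, -2, 7, -3 and picks Y; Firm A would get 7.
- Premium: Firm B compares 8, 1, 10, -5 and picks Y; Firm A would get -5.
Among 2, 6, 7, -5, the best is 7 at Plus. Subgame-perfect outcome: (Plus, Y) with payoffs (7, 7).
For the simultaneous game, intersect best replies.
Firm A's best replies: W→Budget; X→Plus; Y→Plus; Z→Plus.
Firm B's best replies: Budget→Y; Value→X; Plus→Y; Premium→Y.
Only (Plus, Y) has each player best-responding; Nash payoffs (7, 7).
Firm B earns 7 sequentially versus 7 at the Nash outcome: unchanged.

unchanged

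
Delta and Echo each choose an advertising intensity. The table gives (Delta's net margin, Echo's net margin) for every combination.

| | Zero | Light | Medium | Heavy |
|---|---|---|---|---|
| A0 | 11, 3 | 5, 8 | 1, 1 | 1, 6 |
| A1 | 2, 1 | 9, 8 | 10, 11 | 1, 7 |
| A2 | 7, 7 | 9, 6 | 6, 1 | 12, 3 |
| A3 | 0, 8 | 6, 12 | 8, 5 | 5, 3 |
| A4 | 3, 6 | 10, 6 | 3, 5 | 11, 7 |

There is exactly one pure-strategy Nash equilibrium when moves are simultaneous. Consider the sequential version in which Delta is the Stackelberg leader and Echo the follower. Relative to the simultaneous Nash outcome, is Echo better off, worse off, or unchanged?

worse off

Backward induction with Delta moving first.
- A0 → Echo plays Light (best of 3, 8, 1, 6); Delta gets 5.
- A1 → Echo plays Medium (best of 1, 8, 11, 7); Delta gets 10.
- A2 → Echo plays Zero (best of 7, 6, 1, 3); Delta gets 7.
- A3 → Echo plays Light (best of 8, 12, 5, 3); Delta gets 6.
- A4 → Echo plays Heavy (best of 6, 6, 5, 7); Delta gets 11.
Delta's induced payoffs are 5, 10, 7, 6, 11, so Delta commits to A4. Subgame-perfect outcome: (A4, Heavy) with payoffs (11, 7).
For the simultaneous game, intersect best replies.
Delta's best replies: Zero→A0; Light→A4; Medium→A1; Heavy→A2.
Echo's best replies: A0→Light; A1→Medium; A2→Zero; A3→Light; A4→Heavy.
Only (A1, Medium) has each player best-responding; Nash payoffs (10, 11).
Echo earns 7 sequentially versus 11 at the Nash outcome: worse off.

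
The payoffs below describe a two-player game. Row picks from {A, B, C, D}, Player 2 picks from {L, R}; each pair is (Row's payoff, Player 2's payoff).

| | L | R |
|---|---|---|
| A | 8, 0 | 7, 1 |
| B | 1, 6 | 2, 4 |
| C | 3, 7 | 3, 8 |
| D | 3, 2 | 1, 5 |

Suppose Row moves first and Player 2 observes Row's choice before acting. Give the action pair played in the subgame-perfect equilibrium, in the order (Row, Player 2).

Backward induction with Row moving first.
- A: Player 2 compares 0, 1 and picks R; Row would get 7.
- B: Player 2 compares 6, 4 and picks L; Row would get 1.
- C: Player 2 compares 7, 8 and picks R; Row would get 3.
- D: Player 2 compares 2, 5 and picks R; Row would get 1.
Row's induced payoffs are 7, 1, 3, 1, so Row commits to A. Subgame-perfect outcome: (A, R) with payoffs (7, 1).

(A, R)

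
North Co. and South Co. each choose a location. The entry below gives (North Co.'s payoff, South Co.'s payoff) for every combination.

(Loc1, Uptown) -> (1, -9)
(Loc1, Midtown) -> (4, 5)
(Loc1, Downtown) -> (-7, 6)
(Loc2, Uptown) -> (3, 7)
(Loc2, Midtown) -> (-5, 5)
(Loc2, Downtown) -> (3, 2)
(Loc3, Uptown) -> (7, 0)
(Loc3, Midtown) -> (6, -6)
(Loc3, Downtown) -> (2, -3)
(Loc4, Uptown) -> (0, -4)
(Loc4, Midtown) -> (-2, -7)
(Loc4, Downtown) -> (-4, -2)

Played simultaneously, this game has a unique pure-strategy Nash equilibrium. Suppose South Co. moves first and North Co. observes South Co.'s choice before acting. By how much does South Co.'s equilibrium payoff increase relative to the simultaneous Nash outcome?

2

North Co. best-responds to each possible South Co. move:
- Uptown → North Co. plays Loc3 (best of 1, 3, 7, 0); South Co. gets 0.
- Midtown → North Co. plays Loc3 (best of 4, -5, 6, -2); South Co. gets -6.
- Downtown → North Co. plays Loc2 (best of -7, 3, 2, -4); South Co. gets 2.
Among 0, -6, 2, the best is 2 at Downtown. Subgame-perfect outcome: (Loc2, Downtown) with payoffs (3, 2).
Under simultaneous play:
North Co.'s best replies: Uptown→Loc3; Midtown→Loc3; Downtown→Loc2.
South Co.'s best replies: Loc1→Downtown; Loc2→Uptown; Loc3→Uptown; Loc4→Downtown.
The unique mutual best reply is (Loc3, Uptown), giving (7, 0).
South Co.'s commitment gain: 2 − 0 = 2.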